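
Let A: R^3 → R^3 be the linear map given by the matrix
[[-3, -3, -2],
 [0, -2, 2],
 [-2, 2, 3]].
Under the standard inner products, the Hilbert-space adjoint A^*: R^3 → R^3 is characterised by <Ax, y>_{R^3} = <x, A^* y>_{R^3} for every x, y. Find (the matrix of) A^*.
A^* = A^T =
[[-3, 0, -2],
 [-3, -2, 2],
 [-2, 2, 3]]

For real matrices with standard dot products, the defining identity <Ax, y> = <x, A^* y> gives (Ax)^T y = x^T (A^*) y, i.e. x^T A^T y = x^T (A^*) y. Since this holds for all x, y, we must have A^* = A^T. Therefore
A^* =
[[-3, 0, -2],
 [-3, -2, 2],
 [-2, 2, 3]].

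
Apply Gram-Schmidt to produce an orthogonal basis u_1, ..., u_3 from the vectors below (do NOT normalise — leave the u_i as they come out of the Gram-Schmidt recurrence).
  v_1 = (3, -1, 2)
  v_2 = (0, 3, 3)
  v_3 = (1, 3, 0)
Orthogonal basis:
  u_1 = (3, -1, 2)
  u_2 = (-9/14, 45/14, 18/7)
  u_3 = (4/3, 4/3, -4/3)

Apply the Gram-Schmidt recurrence
  u_1 = v_1
  u_i = v_i − Σ_{j<i} ((v_i · u_j) / (u_j · u_j)) · u_j.

Step by step this gives:
  u_1 = (3, -1, 2)
  u_2 = (-9/14, 45/14, 18/7)
  u_3 = (4/3, 4/3, -4/3)

Orthogonality check:
  u_2 · u_1 = 0 (should be 0)
  u_3 · u_1 = 0 (should be 0)
  u_3 · u_2 = 0 (should be 0)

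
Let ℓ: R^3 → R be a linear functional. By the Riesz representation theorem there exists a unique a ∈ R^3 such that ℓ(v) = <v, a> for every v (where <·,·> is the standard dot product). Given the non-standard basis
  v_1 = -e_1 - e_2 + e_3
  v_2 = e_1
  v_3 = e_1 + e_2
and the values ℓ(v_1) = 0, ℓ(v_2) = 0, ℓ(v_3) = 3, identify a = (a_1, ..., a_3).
a = (0, 3, 3)

Write a = (a_1, ..., a_3) in the standard basis. For each basis vector v_i, ℓ(v_i) = <v_i, a> is a linear equation in the a_j's. Collect the n equations into a matrix system V a = ℓ, where row i of V is v_i (expressed in the standard basis). Since V is invertible (lower-triangular with 1s on the diagonal, up to permutation), solve by back-substitution:
  V =
[[-1, -1, 1],
 [1, 0, 0],
 [1, 1, 0]]
  V a = (0, 0, 3)
Solving gives a = (0, 3, 3).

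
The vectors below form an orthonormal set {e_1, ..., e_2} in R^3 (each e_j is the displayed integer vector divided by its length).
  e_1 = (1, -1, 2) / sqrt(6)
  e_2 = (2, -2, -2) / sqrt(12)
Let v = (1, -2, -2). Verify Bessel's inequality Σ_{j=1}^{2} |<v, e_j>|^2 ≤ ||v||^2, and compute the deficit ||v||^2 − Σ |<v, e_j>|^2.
Σ |<v, e_j>|^2 = 17/2; ||v||^2 = 9; deficit = 1/2

Write each e_j = u_j / sqrt(<u_j, u_j>) where u_j is the displayed integer vector. Then <v, e_j> = <v, u_j> / sqrt(<u_j, u_j>), so |<v, e_j>|^2 = <v, u_j>^2 / <u_j, u_j>.
Coefficients: <v, e_1> = -1/sqrt(6), <v, e_2> = 10/sqrt(12).
Square and sum: Σ |<v, e_j>|^2 = 17/2.
Compute ||v||^2 = v·v = 9.
Deficit = 9 − 17/2 = 1/2 ≥ 0, confirming Bessel's inequality. (The deficit equals ||v − Σ <v,e_j> e_j||^2, the squared distance from v to span{e_j}.)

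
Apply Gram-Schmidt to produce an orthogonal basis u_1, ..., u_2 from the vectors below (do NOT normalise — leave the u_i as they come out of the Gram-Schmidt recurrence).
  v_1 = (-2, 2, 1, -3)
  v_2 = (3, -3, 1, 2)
Orthogonal basis:
  u_1 = (-2, 2, 1, -3)
  u_2 = (10/9, -10/9, 35/18, -5/6)

Apply the Gram-Schmidt recurrence
  u_1 = v_1
  u_i = v_i − Σ_{j<i} ((v_i · u_j) / (u_j · u_j)) · u_j.

Step by step this gives:
  u_1 = (-2, 2, 1, -3)
  u_2 = (10/9, -10/9, 35/18, -5/6)

Orthogonality check:
  u_2 · u_1 = 0 (should be 0)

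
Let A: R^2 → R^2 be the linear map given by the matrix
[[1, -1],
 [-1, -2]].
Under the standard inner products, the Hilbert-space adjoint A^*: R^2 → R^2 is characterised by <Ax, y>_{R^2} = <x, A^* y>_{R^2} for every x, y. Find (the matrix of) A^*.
A^* = A^T =
[[1, -1],
 [-1, -2]]

For real matrices with standard dot products, the defining identity <Ax, y> = <x, A^* y> gives (Ax)^T y = x^T (A^*) y, i.e. x^T A^T y = x^T (A^*) y. Since this holds for all x, y, we must have A^* = A^T. Therefore
A^* =
[[1, -1],
 [-1, -2]].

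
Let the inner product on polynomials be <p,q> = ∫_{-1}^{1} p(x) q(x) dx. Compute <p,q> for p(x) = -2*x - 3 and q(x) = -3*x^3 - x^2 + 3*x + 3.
<p,q> = -88/5

Expand the product: p(x)·q(x) = 6*x^4 + 11*x^3 - 3*x^2 - 15*x - 9.
∫_{-1}^{1} of each monomial x^k gives [2/(k+1) if k even, 0 if k odd]. Integrating term-by-term (or equivalently evaluating the antiderivative F(x) = 6*x^5/5 + 11*x^4/4 - x^3 - 15*x^2/2 - 9*x at the endpoints):
  F(1) − F(−1) = -271/20 − (81/20) = -88/5.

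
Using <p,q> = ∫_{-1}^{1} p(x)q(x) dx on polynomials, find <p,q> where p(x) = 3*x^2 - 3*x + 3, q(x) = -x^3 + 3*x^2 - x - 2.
<p,q> = -16/5

Expand the product: p(x)·q(x) = -3*x^5 + 12*x^4 - 15*x^3 + 6*x^2 + 3*x - 6.
∫_{-1}^{1} of each monomial x^k gives [2/(k+1) if k even, 0 if k odd]. Integrating term-by-term (or equivalently evaluating the antiderivative F(x) = -x^6/2 + 12*x^5/5 - 15*x^4/4 + 2*x^3 + 3*x^2/2 - 6*x at the endpoints):
  F(1) − F(−1) = -87/20 − (-23/20) = -16/5.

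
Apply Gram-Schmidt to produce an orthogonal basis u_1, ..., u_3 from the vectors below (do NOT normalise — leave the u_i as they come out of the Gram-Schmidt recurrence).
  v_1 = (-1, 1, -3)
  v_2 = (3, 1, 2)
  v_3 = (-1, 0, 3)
Orthogonal basis:
  u_1 = (-1, 1, -3)
  u_2 = (25/11, 19/11, -2/11)
  u_3 = (-17/18, 119/90, 34/45)

Apply the Gram-Schmidt recurrence
  u_1 = v_1
  u_i = v_i − Σ_{j<i} ((v_i · u_j) / (u_j · u_j)) · u_j.

Step by step this gives:
  u_1 = (-1, 1, -3)
  u_2 = (25/11, 19/11, -2/11)
  u_3 = (-17/18, 119/90, 34/45)

Orthogonality check:
  u_2 · u_1 = 0 (should be 0)
  u_3 · u_1 = 0 (should be 0)
  u_3 · u_2 = 0 (should be 0)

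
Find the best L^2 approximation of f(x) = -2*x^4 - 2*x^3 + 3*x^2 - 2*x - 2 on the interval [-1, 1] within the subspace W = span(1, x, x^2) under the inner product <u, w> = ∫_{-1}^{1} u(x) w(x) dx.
g(x) = 9*x^2/7 - 16*x/5 - 64/35

The best approximation g ∈ W is the orthogonal projection of f onto W. Writing g = a_0 + a_1 x + a_2 x^2, the coefficients solve the normal equations G · a = b where
  G_{ij} = <φ_i, φ_j> and b_i = <f, φ_i>, with φ_0 = 1, φ_1 = x, φ_2 = x^2.
G =
  [2, 0, 2/3]
  [0, 2/3, 0]
  [2/3, 0, 2/5],
b = (-14/5, -32/15, -74/105).
Solving gives a_0 = -64/35, a_1 = -16/5, a_2 = 9/7, so
  g(x) = 9*x^2/7 - 16*x/5 - 64/35.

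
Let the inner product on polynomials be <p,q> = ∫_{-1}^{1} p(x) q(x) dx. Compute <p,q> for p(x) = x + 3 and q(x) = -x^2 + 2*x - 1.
<p,q> = -20/3

Expand the product: p(x)·q(x) = -x^3 - x^2 + 5*x - 3.
∫_{-1}^{1} of each monomial x^k gives [2/(k+1) if k even, 0 if k odd]. Integrating term-by-term (or equivalently evaluating the antiderivative F(x) = -x^4/4 - x^3/3 + 5*x^2/2 - 3*x at the endpoints):
  F(1) − F(−1) = -13/12 − (67/12) = -20/3.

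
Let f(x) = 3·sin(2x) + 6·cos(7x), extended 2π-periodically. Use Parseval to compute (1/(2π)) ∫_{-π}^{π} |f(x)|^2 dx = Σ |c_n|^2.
Σ |c_n|^2 = 45/2

Expand |f|^2 and use orthogonality of {sin(nx), cos(mx)} on [-π, π]:
  ∫_{-π}^{π} sin(nx)^2 dx = π, ∫ cos(mx)^2 dx = π, and cross terms integrate to 0.
So ∫_{-π}^{π} f(x)^2 dx = 3^2 · π + 6^2 · π = (9 + 36)π.
Divide by 2π: (9 + 36)/2 = 45/2.
By Parseval, this equals Σ |c_n|^2.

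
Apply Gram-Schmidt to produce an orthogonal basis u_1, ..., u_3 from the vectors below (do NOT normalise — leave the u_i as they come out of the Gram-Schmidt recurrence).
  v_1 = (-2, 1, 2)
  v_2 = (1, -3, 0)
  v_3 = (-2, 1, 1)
Orthogonal basis:
  u_1 = (-2, 1, 2)
  u_2 = (-1/9, -22/9, 10/9)
  u_3 = (-6/13, -2/13, -5/13)

Apply the Gram-Schmidt recurrence
  u_1 = v_1
  u_i = v_i − Σ_{j<i} ((v_i · u_j) / (u_j · u_j)) · u_j.

Step by step this gives:
  u_1 = (-2, 1, 2)
  u_2 = (-1/9, -22/9, 10/9)
  u_3 = (-6/13, -2/13, -5/13)

Orthogonality check:
  u_2 · u_1 = 0 (should be 0)
  u_3 · u_1 = 0 (should be 0)
  u_3 · u_2 = 0 (should be 0)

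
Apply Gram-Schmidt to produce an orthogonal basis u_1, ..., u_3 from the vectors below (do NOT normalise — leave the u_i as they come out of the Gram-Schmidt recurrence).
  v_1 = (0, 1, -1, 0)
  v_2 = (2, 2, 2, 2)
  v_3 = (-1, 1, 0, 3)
Orthogonal basis:
  u_1 = (0, 1, -1, 0)
  u_2 = (2, 2, 2, 2)
  u_3 = (-7/4, -1/4, -1/4, 9/4)

Apply the Gram-Schmidt recurrence
  u_1 = v_1
  u_i = v_i − Σ_{j<i} ((v_i · u_j) / (u_j · u_j)) · u_j.

Step by step this gives:
  u_1 = (0, 1, -1, 0)
  u_2 = (2, 2, 2, 2)
  u_3 = (-7/4, -1/4, -1/4, 9/4)

Orthogonality check:
  u_2 · u_1 = 0 (should be 0)
  u_3 · u_1 = 0 (should be 0)
  u_3 · u_2 = 0 (should be 0)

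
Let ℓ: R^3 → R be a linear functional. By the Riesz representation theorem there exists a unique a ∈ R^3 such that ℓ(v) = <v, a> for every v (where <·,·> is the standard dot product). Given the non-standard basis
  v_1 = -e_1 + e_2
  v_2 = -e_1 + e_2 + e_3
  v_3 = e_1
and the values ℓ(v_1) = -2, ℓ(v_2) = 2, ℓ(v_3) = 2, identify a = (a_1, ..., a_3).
a = (2, 0, 4)

Write a = (a_1, ..., a_3) in the standard basis. For each basis vector v_i, ℓ(v_i) = <v_i, a> is a linear equation in the a_j's. Collect the n equations into a matrix system V a = ℓ, where row i of V is v_i (expressed in the standard basis). Since V is invertible (lower-triangular with 1s on the diagonal, up to permutation), solve by back-substitution:
  V =
[[-1, 1, 0],
 [-1, 1, 1],
 [1, 0, 0]]
  V a = (-2, 2, 2)
Solving gives a = (2, 0, 4).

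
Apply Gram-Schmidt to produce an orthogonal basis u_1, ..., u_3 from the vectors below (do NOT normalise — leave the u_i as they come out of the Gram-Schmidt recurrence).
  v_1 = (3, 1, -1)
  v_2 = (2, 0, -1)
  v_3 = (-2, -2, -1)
Orthogonal basis:
  u_1 = (3, 1, -1)
  u_2 = (1/11, -7/11, -4/11)
  u_3 = (-1/3, 1/3, -2/3)

Apply the Gram-Schmidt recurrence
  u_1 = v_1
  u_i = v_i − Σ_{j<i} ((v_i · u_j) / (u_j · u_j)) · u_j.

Step by step this gives:
  u_1 = (3, 1, -1)
  u_2 = (1/11, -7/11, -4/11)
  u_3 = (-1/3, 1/3, -2/3)

Orthogonality check:
  u_2 · u_1 = 0 (should be 0)
  u_3 · u_1 = 0 (should be 0)
  u_3 · u_2 = 0 (should be 0)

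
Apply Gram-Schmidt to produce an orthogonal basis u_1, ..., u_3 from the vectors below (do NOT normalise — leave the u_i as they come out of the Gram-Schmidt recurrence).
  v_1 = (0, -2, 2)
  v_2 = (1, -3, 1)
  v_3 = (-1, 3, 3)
Orthogonal basis:
  u_1 = (0, -2, 2)
  u_2 = (1, -1, -1)
  u_3 = (4/3, 2/3, 2/3)

Apply the Gram-Schmidt recurrence
  u_1 = v_1
  u_i = v_i − Σ_{j<i} ((v_i · u_j) / (u_j · u_j)) · u_j.

Step by step this gives:
  u_1 = (0, -2, 2)
  u_2 = (1, -1, -1)
  u_3 = (4/3, 2/3, 2/3)

Orthogonality check:
  u_2 · u_1 = 0 (should be 0)
  u_3 · u_1 = 0 (should be 0)
  u_3 · u_2 = 0 (should be 0)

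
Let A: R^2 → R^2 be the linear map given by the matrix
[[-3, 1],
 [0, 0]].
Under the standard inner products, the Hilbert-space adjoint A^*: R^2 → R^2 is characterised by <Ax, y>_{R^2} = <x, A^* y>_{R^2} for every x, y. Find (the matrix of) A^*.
A^* = A^T =
[[-3, 0],
 [1, 0]]

For real matrices with standard dot products, the defining identity <Ax, y> = <x, A^* y> gives (Ax)^T y = x^T (A^*) y, i.e. x^T A^T y = x^T (A^*) y. Since this holds for all x, y, we must have A^* = A^T. Therefore
A^* =
[[-3, 0],
 [1, 0]].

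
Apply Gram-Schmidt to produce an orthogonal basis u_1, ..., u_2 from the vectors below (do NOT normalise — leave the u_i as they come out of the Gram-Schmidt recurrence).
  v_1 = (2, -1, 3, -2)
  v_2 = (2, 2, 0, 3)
Orthogonal basis:
  u_1 = (2, -1, 3, -2)
  u_2 = (22/9, 16/9, 2/3, 23/9)

Apply the Gram-Schmidt recurrence
  u_1 = v_1
  u_i = v_i − Σ_{j<i} ((v_i · u_j) / (u_j · u_j)) · u_j.

Step by step this gives:
  u_1 = (2, -1, 3, -2)
  u_2 = (22/9, 16/9, 2/3, 23/9)

Orthogonality check:
  u_2 · u_1 = 0 (should be 0)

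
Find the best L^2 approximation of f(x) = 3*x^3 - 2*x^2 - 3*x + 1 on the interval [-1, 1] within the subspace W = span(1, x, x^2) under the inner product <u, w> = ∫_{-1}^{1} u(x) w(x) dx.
g(x) = -2*x^2 - 6*x/5 + 1

The best approximation g ∈ W is the orthogonal projection of f onto W. Writing g = a_0 + a_1 x + a_2 x^2, the coefficients solve the normal equations G · a = b where
  G_{ij} = <φ_i, φ_j> and b_i = <f, φ_i>, with φ_0 = 1, φ_1 = x, φ_2 = x^2.
G =
  [2, 0, 2/3]
  [0, 2/3, 0]
  [2/3, 0, 2/5],
b = (2/3, -4/5, -2/15).
Solving gives a_0 = 1, a_1 = -6/5, a_2 = -2, so
  g(x) = -2*x^2 - 6*x/5 + 1.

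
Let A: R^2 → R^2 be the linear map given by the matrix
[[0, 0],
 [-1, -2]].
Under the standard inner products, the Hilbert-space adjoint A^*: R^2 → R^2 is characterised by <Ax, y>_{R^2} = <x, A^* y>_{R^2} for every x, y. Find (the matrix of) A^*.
A^* = A^T =
[[0, -1],
 [0, -2]]

For real matrices with standard dot products, the defining identity <Ax, y> = <x, A^* y> gives (Ax)^T y = x^T (A^*) y, i.e. x^T A^T y = x^T (A^*) y. Since this holds for all x, y, we must have A^* = A^T. Therefore
A^* =
[[0, -1],
 [0, -2]].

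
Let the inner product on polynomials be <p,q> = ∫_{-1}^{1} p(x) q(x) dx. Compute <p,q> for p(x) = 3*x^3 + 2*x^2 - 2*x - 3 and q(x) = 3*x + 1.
<p,q> = -76/15

Expand the product: p(x)·q(x) = 9*x^4 + 9*x^3 - 4*x^2 - 11*x - 3.
∫_{-1}^{1} of each monomial x^k gives [2/(k+1) if k even, 0 if k odd]. Integrating term-by-term (or equivalently evaluating the antiderivative F(x) = 9*x^5/5 + 9*x^4/4 - 4*x^3/3 - 11*x^2/2 - 3*x at the endpoints):
  F(1) − F(−1) = -347/60 − (-43/60) = -76/15.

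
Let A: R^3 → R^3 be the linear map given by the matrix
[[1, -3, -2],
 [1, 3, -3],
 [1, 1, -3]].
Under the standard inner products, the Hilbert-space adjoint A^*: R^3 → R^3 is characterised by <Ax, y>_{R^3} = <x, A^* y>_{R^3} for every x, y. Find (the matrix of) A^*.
A^* = A^T =
[[1, 1, 1],
 [-3, 3, 1],
 [-2, -3, -3]]

For real matrices with standard dot products, the defining identity <Ax, y> = <x, A^* y> gives (Ax)^T y = x^T (A^*) y, i.e. x^T A^T y = x^T (A^*) y. Since this holds for all x, y, we must have A^* = A^T. Therefore
A^* =
[[1, 1, 1],
 [-3, 3, 1],
 [-2, -3, -3]].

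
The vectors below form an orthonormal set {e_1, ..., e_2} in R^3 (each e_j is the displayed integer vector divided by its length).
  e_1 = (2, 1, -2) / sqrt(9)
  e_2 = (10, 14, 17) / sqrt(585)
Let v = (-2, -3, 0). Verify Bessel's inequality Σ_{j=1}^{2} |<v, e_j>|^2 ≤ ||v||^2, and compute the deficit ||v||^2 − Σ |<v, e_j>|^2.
Σ |<v, e_j>|^2 = 781/65; ||v||^2 = 13; deficit = 64/65

Write each e_j = u_j / sqrt(<u_j, u_j>) where u_j is the displayed integer vector. Then <v, e_j> = <v, u_j> / sqrt(<u_j, u_j>), so |<v, e_j>|^2 = <v, u_j>^2 / <u_j, u_j>.
Coefficients: <v, e_1> = -7/sqrt(9), <v, e_2> = -62/sqrt(585).
Square and sum: Σ |<v, e_j>|^2 = 781/65.
Compute ||v||^2 = v·v = 13.
Deficit = 13 − 781/65 = 64/65 ≥ 0, confirming Bessel's inequality. (The deficit equals ||v − Σ <v,e_j> e_j||^2, the squared distance from v to span{e_j}.)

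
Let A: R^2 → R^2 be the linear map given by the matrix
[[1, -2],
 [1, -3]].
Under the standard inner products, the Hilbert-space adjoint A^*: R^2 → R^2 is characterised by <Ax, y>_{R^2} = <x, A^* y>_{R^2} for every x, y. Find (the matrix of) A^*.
A^* = A^T =
[[1, 1],
 [-2, -3]]

For real matrices with standard dot products, the defining identity <Ax, y> = <x, A^* y> gives (Ax)^T y = x^T (A^*) y, i.e. x^T A^T y = x^T (A^*) y. Since this holds for all x, y, we must have A^* = A^T. Therefore
A^* =
[[1, 1],
 [-2, -3]].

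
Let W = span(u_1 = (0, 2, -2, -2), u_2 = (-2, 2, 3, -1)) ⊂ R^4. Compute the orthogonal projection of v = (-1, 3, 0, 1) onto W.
proj_W(v) = (-7/9, 13/9, 1/2, -19/18)

Set up U = [u_1 | ... | u_2] ∈ R^(4×2). The projector onto W = col(U) is P = U (U^T U)^(-1) U^T.
Compute U^T U =
  [12, 0]
  [0, 18],
and U^T v = (4, 7).
Solve U^T U · c = U^T v for the coefficients: c = (1/3, 7/18). The projection is proj_W(v) = U c.
Check: (v - proj_W(v)) · u_1 = 0  (should be 0).
Check: (v - proj_W(v)) · u_2 = 0  (should be 0).
Result: proj_W(v) = (-7/9, 13/9, 1/2, -19/18).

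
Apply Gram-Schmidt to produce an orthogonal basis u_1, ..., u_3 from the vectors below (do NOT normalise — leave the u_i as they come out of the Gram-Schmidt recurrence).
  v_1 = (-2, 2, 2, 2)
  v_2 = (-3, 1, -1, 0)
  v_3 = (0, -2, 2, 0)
Orthogonal basis:
  u_1 = (-2, 2, 2, 2)
  u_2 = (-9/4, 1/4, -7/4, -3/4)
  u_3 = (-36/35, -66/35, 6/5, -12/35)

Apply the Gram-Schmidt recurrence
  u_1 = v_1
  u_i = v_i − Σ_{j<i} ((v_i · u_j) / (u_j · u_j)) · u_j.

Step by step this gives:
  u_1 = (-2, 2, 2, 2)
  u_2 = (-9/4, 1/4, -7/4, -3/4)
  u_3 = (-36/35, -66/35, 6/5, -12/35)

Orthogonality check:
  u_2 · u_1 = 0 (should be 0)
  u_3 · u_1 = 0 (should be 0)
  u_3 · u_2 = 0 (should be 0)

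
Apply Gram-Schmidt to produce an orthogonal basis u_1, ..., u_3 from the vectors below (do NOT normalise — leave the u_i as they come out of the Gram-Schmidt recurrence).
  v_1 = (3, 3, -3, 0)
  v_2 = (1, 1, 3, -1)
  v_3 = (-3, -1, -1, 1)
Orthogonal basis:
  u_1 = (3, 3, -3, 0)
  u_2 = (4/3, 4/3, 8/3, -1)
  u_3 = (-34/35, 36/35, 2/35, 8/35)

Apply the Gram-Schmidt recurrence
  u_1 = v_1
  u_i = v_i − Σ_{j<i} ((v_i · u_j) / (u_j · u_j)) · u_j.

Step by step this gives:
  u_1 = (3, 3, -3, 0)
  u_2 = (4/3, 4/3, 8/3, -1)
  u_3 = (-34/35, 36/35, 2/35, 8/35)

Orthogonality check:
  u_2 · u_1 = 0 (should be 0)
  u_3 · u_1 = 0 (should be 0)
  u_3 · u_2 = 0 (should be 0)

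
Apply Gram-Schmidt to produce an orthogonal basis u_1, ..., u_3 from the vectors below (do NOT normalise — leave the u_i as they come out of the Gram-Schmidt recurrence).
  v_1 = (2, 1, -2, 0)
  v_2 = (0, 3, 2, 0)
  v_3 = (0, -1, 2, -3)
Orthogonal basis:
  u_1 = (2, 1, -2, 0)
  u_2 = (2/9, 28/9, 16/9, 0)
  u_3 = (32/29, -16/29, 24/29, -3)

Apply the Gram-Schmidt recurrence
  u_1 = v_1
  u_i = v_i − Σ_{j<i} ((v_i · u_j) / (u_j · u_j)) · u_j.

Step by step this gives:
  u_1 = (2, 1, -2, 0)
  u_2 = (2/9, 28/9, 16/9, 0)
  u_3 = (32/29, -16/29, 24/29, -3)

Orthogonality check:
  u_2 · u_1 = 0 (should be 0)
  u_3 · u_1 = 0 (should be 0)
  u_3 · u_2 = 0 (should be 0)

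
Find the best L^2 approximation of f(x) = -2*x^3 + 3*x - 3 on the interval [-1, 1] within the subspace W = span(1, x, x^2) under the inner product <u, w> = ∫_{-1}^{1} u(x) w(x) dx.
g(x) = 9*x/5 - 3

The best approximation g ∈ W is the orthogonal projection of f onto W. Writing g = a_0 + a_1 x + a_2 x^2, the coefficients solve the normal equations G · a = b where
  G_{ij} = <φ_i, φ_j> and b_i = <f, φ_i>, with φ_0 = 1, φ_1 = x, φ_2 = x^2.
G =
  [2, 0, 2/3]
  [0, 2/3, 0]
  [2/3, 0, 2/5],
b = (-6, 6/5, -2).
Solving gives a_0 = -3, a_1 = 9/5, a_2 = 0, so
  g(x) = 9*x/5 - 3.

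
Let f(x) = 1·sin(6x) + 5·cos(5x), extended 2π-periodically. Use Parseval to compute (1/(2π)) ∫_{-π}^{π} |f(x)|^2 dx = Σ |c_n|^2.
Σ |c_n|^2 = 13

Expand |f|^2 and use orthogonality of {sin(nx), cos(mx)} on [-π, π]:
  ∫_{-π}^{π} sin(nx)^2 dx = π, ∫ cos(mx)^2 dx = π, and cross terms integrate to 0.
So ∫_{-π}^{π} f(x)^2 dx = 1^2 · π + 5^2 · π = (1 + 25)π.
Divide by 2π: (1 + 25)/2 = 13.
By Parseval, this equals Σ |c_n|^2.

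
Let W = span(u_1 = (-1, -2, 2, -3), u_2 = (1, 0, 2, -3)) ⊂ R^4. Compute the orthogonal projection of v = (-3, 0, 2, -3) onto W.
proj_W(v) = (-29/27, -52/27, 46/27, -23/9)

Set up U = [u_1 | ... | u_2] ∈ R^(4×2). The projector onto W = col(U) is P = U (U^T U)^(-1) U^T.
Compute U^T U =
  [18, 12]
  [12, 14],
and U^T v = (16, 10).
Solve U^T U · c = U^T v for the coefficients: c = (26/27, -1/9). The projection is proj_W(v) = U c.
Check: (v - proj_W(v)) · u_1 = 0  (should be 0).
Check: (v - proj_W(v)) · u_2 = 0  (should be 0).
Result: proj_W(v) = (-29/27, -52/27, 46/27, -23/9).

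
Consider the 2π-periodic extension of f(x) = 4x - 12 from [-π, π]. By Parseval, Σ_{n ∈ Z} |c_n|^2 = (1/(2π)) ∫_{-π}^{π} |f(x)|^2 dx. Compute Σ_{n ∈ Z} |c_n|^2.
Σ |c_n|^2 = 16π^2/3 + 144

Expand and integrate term by term over [-π, π]:
  ∫ (4x)^2 dx = 16·(2π^3/3); ∫ 2·4·(-12)·x dx = 0 (odd integrand); ∫ (-12)^2 dx = 144·2π.
So (1/(2π)) ∫_{-π}^{π} (4x - 12)^2 dx = 16π^2/3 + 144 = 16π^2/3 + 144.
Parseval ⇒ Σ |c_n|^2 = 16π^2/3 + 144.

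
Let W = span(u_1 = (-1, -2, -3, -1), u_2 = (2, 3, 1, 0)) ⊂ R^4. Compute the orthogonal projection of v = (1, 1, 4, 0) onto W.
proj_W(v) = (51/89, 132/89, 303/89, 111/89)

Set up U = [u_1 | ... | u_2] ∈ R^(4×2). The projector onto W = col(U) is P = U (U^T U)^(-1) U^T.
Compute U^T U =
  [15, -11]
  [-11, 14],
and U^T v = (-15, 9).
Solve U^T U · c = U^T v for the coefficients: c = (-111/89, -30/89). The projection is proj_W(v) = U c.
Check: (v - proj_W(v)) · u_1 = 0  (should be 0).
Check: (v - proj_W(v)) · u_2 = 0  (should be 0).
Result: proj_W(v) = (51/89, 132/89, 303/89, 111/89).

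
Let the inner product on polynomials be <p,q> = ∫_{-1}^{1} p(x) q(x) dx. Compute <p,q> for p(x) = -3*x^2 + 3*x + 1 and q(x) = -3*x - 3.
<p,q> = -6

Expand the product: p(x)·q(x) = 9*x^3 - 12*x - 3.
∫_{-1}^{1} of each monomial x^k gives [2/(k+1) if k even, 0 if k odd]. Integrating term-by-term (or equivalently evaluating the antiderivative F(x) = 9*x^4/4 - 6*x^2 - 3*x at the endpoints):
  F(1) − F(−1) = -27/4 − (-3/4) = -6.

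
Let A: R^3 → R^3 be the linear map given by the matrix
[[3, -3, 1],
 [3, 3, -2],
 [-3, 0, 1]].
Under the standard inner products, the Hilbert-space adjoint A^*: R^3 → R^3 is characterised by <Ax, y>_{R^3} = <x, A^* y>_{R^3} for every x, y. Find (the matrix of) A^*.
A^* = A^T =
[[3, 3, -3],
 [-3, 3, 0],
 [1, -2, 1]]

For real matrices with standard dot products, the defining identity <Ax, y> = <x, A^* y> gives (Ax)^T y = x^T (A^*) y, i.e. x^T A^T y = x^T (A^*) y. Since this holds for all x, y, we must have A^* = A^T. Therefore
A^* =
[[3, 3, -3],
 [-3, 3, 0],
 [1, -2, 1]].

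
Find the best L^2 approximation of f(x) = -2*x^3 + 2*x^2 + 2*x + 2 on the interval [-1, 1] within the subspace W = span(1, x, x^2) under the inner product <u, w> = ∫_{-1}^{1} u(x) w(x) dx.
g(x) = 2*x^2 + 4*x/5 + 2

The best approximation g ∈ W is the orthogonal projection of f onto W. Writing g = a_0 + a_1 x + a_2 x^2, the coefficients solve the normal equations G · a = b where
  G_{ij} = <φ_i, φ_j> and b_i = <f, φ_i>, with φ_0 = 1, φ_1 = x, φ_2 = x^2.
G =
  [2, 0, 2/3]
  [0, 2/3, 0]
  [2/3, 0, 2/5],
b = (16/3, 8/15, 32/15).
Solving gives a_0 = 2, a_1 = 4/5, a_2 = 2, so
  g(x) = 2*x^2 + 4*x/5 + 2.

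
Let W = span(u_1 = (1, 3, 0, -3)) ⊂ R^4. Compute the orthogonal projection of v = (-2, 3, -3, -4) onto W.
proj_W(v) = (1, 3, 0, -3)

Set up U = [u_1 | ... | u_1] ∈ R^(4×1). The projector onto W = col(U) is P = U (U^T U)^(-1) U^T.
Compute U^T U =
  [19],
and U^T v = (19).
Solve U^T U · c = U^T v for the coefficients: c = (1). The projection is proj_W(v) = U c.
Check: (v - proj_W(v)) · u_1 = 0  (should be 0).
Result: proj_W(v) = (1, 3, 0, -3).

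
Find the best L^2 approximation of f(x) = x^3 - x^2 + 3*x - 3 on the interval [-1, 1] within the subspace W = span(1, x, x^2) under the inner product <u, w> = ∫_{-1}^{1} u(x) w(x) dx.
g(x) = -x^2 + 18*x/5 - 3

The best approximation g ∈ W is the orthogonal projection of f onto W. Writing g = a_0 + a_1 x + a_2 x^2, the coefficients solve the normal equations G · a = b where
  G_{ij} = <φ_i, φ_j> and b_i = <f, φ_i>, with φ_0 = 1, φ_1 = x, φ_2 = x^2.
G =
  [2, 0, 2/3]
  [0, 2/3, 0]
  [2/3, 0, 2/5],
b = (-20/3, 12/5, -12/5).
Solving gives a_0 = -3, a_1 = 18/5, a_2 = -1, so
  g(x) = -x^2 + 18*x/5 - 3.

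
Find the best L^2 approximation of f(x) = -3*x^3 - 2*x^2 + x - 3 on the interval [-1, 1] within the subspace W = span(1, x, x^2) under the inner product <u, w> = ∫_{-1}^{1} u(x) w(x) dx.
g(x) = -2*x^2 - 4*x/5 - 3

The best approximation g ∈ W is the orthogonal projection of f onto W. Writing g = a_0 + a_1 x + a_2 x^2, the coefficients solve the normal equations G · a = b where
  G_{ij} = <φ_i, φ_j> and b_i = <f, φ_i>, with φ_0 = 1, φ_1 = x, φ_2 = x^2.
G =
  [2, 0, 2/3]
  [0, 2/3, 0]
  [2/3, 0, 2/5],
b = (-22/3, -8/15, -14/5).
Solving gives a_0 = -3, a_1 = -4/5, a_2 = -2, so
  g(x) = -2*x^2 - 4*x/5 - 3.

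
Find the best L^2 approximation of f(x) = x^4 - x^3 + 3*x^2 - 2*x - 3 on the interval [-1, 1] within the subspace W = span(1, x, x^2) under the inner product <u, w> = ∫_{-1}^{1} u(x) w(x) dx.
g(x) = 27*x^2/7 - 13*x/5 - 108/35

The best approximation g ∈ W is the orthogonal projection of f onto W. Writing g = a_0 + a_1 x + a_2 x^2, the coefficients solve the normal equations G · a = b where
  G_{ij} = <φ_i, φ_j> and b_i = <f, φ_i>, with φ_0 = 1, φ_1 = x, φ_2 = x^2.
G =
  [2, 0, 2/3]
  [0, 2/3, 0]
  [2/3, 0, 2/5],
b = (-18/5, -26/15, -18/35).
Solving gives a_0 = -108/35, a_1 = -13/5, a_2 = 27/7, so
  g(x) = 27*x^2/7 - 13*x/5 - 108/35.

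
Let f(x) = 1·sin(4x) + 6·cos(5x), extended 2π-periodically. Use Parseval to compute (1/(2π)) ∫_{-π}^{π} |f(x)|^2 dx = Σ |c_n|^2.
Σ |c_n|^2 = 37/2

Expand |f|^2 and use orthogonality of {sin(nx), cos(mx)} on [-π, π]:
  ∫_{-π}^{π} sin(nx)^2 dx = π, ∫ cos(mx)^2 dx = π, and cross terms integrate to 0.
So ∫_{-π}^{π} f(x)^2 dx = 1^2 · π + 6^2 · π = (1 + 36)π.
Divide by 2π: (1 + 36)/2 = 37/2.
By Parseval, this equals Σ |c_n|^2.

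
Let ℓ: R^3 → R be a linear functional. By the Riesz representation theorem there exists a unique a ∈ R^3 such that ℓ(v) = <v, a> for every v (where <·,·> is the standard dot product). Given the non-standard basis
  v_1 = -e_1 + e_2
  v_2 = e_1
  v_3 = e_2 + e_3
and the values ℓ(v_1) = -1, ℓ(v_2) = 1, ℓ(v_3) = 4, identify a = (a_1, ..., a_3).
a = (1, 0, 4)

Write a = (a_1, ..., a_3) in the standard basis. For each basis vector v_i, ℓ(v_i) = <v_i, a> is a linear equation in the a_j's. Collect the n equations into a matrix system V a = ℓ, where row i of V is v_i (expressed in the standard basis). Since V is invertible (lower-triangular with 1s on the diagonal, up to permutation), solve by back-substitution:
  V =
[[-1, 1, 0],
 [1, 0, 0],
 [0, 1, 1]]
  V a = (-1, 1, 4)
Solving gives a = (1, 0, 4).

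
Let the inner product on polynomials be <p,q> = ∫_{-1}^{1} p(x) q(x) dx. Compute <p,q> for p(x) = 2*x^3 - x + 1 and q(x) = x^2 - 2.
<p,q> = -10/3

Expand the product: p(x)·q(x) = 2*x^5 - 5*x^3 + x^2 + 2*x - 2.
∫_{-1}^{1} of each monomial x^k gives [2/(k+1) if k even, 0 if k odd]. Integrating term-by-term (or equivalently evaluating the antiderivative F(x) = x^6/3 - 5*x^4/4 + x^3/3 + x^2 - 2*x at the endpoints):
  F(1) − F(−1) = -19/12 − (7/4) = -10/3.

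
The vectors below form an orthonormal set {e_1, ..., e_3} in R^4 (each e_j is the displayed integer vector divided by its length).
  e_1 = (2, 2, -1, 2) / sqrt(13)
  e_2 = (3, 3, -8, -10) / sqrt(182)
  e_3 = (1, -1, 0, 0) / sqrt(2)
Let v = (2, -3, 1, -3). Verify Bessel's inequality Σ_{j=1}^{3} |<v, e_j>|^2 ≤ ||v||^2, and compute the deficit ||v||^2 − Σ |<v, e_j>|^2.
Σ |<v, e_j>|^2 = 145/7; ||v||^2 = 23; deficit = 16/7

Write each e_j = u_j / sqrt(<u_j, u_j>) where u_j is the displayed integer vector. Then <v, e_j> = <v, u_j> / sqrt(<u_j, u_j>), so |<v, e_j>|^2 = <v, u_j>^2 / <u_j, u_j>.
Coefficients: <v, e_1> = -9/sqrt(13), <v, e_2> = 19/sqrt(182), <v, e_3> = 5/sqrt(2).
Square and sum: Σ |<v, e_j>|^2 = 145/7.
Compute ||v||^2 = v·v = 23.
Deficit = 23 − 145/7 = 16/7 ≥ 0, confirming Bessel's inequality. (The deficit equals ||v − Σ <v,e_j> e_j||^2, the squared distance from v to span{e_j}.)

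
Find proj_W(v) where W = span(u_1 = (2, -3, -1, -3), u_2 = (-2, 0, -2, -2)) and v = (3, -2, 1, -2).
proj_W(v) = (38/13, -33/13, 5/13, -17/13)

Set up U = [u_1 | ... | u_2] ∈ R^(4×2). The projector onto W = col(U) is P = U (U^T U)^(-1) U^T.
Compute U^T U =
  [23, 4]
  [4, 12],
and U^T v = (17, -4).
Solve U^T U · c = U^T v for the coefficients: c = (11/13, -8/13). The projection is proj_W(v) = U c.
Check: (v - proj_W(v)) · u_1 = 0  (should be 0).
Check: (v - proj_W(v)) · u_2 = 0  (should be 0).
Result: proj_W(v) = (38/13, -33/13, 5/13, -17/13).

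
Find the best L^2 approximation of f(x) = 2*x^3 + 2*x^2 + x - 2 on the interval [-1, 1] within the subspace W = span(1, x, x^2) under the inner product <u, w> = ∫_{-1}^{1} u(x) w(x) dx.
g(x) = 2*x^2 + 11*x/5 - 2

The best approximation g ∈ W is the orthogonal projection of f onto W. Writing g = a_0 + a_1 x + a_2 x^2, the coefficients solve the normal equations G · a = b where
  G_{ij} = <φ_i, φ_j> and b_i = <f, φ_i>, with φ_0 = 1, φ_1 = x, φ_2 = x^2.
G =
  [2, 0, 2/3]
  [0, 2/3, 0]
  [2/3, 0, 2/5],
b = (-8/3, 22/15, -8/15).
Solving gives a_0 = -2, a_1 = 11/5, a_2 = 2, so
  g(x) = 2*x^2 + 11*x/5 - 2.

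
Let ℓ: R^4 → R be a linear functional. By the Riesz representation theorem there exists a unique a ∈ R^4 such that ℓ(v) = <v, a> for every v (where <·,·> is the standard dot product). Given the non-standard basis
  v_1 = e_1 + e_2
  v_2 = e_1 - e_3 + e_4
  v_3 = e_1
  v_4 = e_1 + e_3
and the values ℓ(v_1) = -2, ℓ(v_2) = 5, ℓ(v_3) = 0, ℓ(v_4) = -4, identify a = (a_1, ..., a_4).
a = (0, -2, -4, 1)

Write a = (a_1, ..., a_4) in the standard basis. For each basis vector v_i, ℓ(v_i) = <v_i, a> is a linear equation in the a_j's. Collect the n equations into a matrix system V a = ℓ, where row i of V is v_i (expressed in the standard basis). Since V is invertible (lower-triangular with 1s on the diagonal, up to permutation), solve by back-substitution:
  V =
[[1, 1, 0, 0],
 [1, 0, -1, 1],
 [1, 0, 0, 0],
 [1, 0, 1, 0]]
  V a = (-2, 5, 0, -4)
Solving gives a = (0, -2, -4, 1).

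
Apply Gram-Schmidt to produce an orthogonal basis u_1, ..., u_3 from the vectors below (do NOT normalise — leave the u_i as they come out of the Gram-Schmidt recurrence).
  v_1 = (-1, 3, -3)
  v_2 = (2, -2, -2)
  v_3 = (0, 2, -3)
Orthogonal basis:
  u_1 = (-1, 3, -3)
  u_2 = (36/19, -32/19, -44/19)
  u_3 = (3/14, 1/7, 1/14)

Apply the Gram-Schmidt recurrence
  u_1 = v_1
  u_i = v_i − Σ_{j<i} ((v_i · u_j) / (u_j · u_j)) · u_j.

Step by step this gives:
  u_1 = (-1, 3, -3)
  u_2 = (36/19, -32/19, -44/19)
  u_3 = (3/14, 1/7, 1/14)

Orthogonality check:
  u_2 · u_1 = 0 (should be 0)
  u_3 · u_1 = 0 (should be 0)
  u_3 · u_2 = 0 (should be 0)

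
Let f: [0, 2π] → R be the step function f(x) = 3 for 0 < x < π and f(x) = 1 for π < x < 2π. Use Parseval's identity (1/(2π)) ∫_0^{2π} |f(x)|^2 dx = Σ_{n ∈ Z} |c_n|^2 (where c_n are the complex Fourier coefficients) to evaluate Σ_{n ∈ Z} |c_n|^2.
Σ |c_n|^2 = 5

Parseval equates the L^2 energy of f (normalised by 1/(2π)) with the ℓ^2 sum of its Fourier coefficients: (1/(2π)) ∫_0^{2π} |f|^2 = Σ |c_n|^2.
Compute the left side: (1/(2π)) [∫_0^π 3^2 dx + ∫_π^{2π} 1^2 dx] = (1/(2π)) · (9π + 1π) = (9 + 1)/2 = 5.
So Σ_{n ∈ Z} |c_n|^2 = 5.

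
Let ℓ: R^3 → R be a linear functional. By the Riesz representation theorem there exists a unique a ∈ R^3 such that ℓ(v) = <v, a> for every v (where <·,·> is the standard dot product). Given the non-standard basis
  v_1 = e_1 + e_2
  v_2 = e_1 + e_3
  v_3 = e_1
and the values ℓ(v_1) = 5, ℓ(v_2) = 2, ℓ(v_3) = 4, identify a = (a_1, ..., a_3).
a = (4, 1, -2)

Write a = (a_1, ..., a_3) in the standard basis. For each basis vector v_i, ℓ(v_i) = <v_i, a> is a linear equation in the a_j's. Collect the n equations into a matrix system V a = ℓ, where row i of V is v_i (expressed in the standard basis). Since V is invertible (lower-triangular with 1s on the diagonal, up to permutation), solve by back-substitution:
  V =
[[1, 1, 0],
 [1, 0, 1],
 [1, 0, 0]]
  V a = (5, 2, 4)
Solving gives a = (4, 1, -2).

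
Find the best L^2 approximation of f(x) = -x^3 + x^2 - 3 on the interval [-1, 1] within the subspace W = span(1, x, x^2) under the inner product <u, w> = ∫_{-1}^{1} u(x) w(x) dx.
g(x) = x^2 - 3*x/5 - 3

The best approximation g ∈ W is the orthogonal projection of f onto W. Writing g = a_0 + a_1 x + a_2 x^2, the coefficients solve the normal equations G · a = b where
  G_{ij} = <φ_i, φ_j> and b_i = <f, φ_i>, with φ_0 = 1, φ_1 = x, φ_2 = x^2.
G =
  [2, 0, 2/3]
  [0, 2/3, 0]
  [2/3, 0, 2/5],
b = (-16/3, -2/5, -8/5).
Solving gives a_0 = -3, a_1 = -3/5, a_2 = 1, so
  g(x) = x^2 - 3*x/5 - 3.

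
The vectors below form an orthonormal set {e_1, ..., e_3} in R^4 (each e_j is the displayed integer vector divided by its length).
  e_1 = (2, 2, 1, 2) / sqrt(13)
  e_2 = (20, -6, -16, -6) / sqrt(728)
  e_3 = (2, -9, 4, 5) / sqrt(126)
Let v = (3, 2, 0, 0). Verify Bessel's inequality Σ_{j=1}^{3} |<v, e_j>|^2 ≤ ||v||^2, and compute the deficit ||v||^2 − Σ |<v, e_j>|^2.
Σ |<v, e_j>|^2 = 12; ||v||^2 = 13; deficit = 1

Write each e_j = u_j / sqrt(<u_j, u_j>) where u_j is the displayed integer vector. Then <v, e_j> = <v, u_j> / sqrt(<u_j, u_j>), so |<v, e_j>|^2 = <v, u_j>^2 / <u_j, u_j>.
Coefficients: <v, e_1> = 10/sqrt(13), <v, e_2> = 48/sqrt(728), <v, e_3> = -12/sqrt(126).
Square and sum: Σ |<v, e_j>|^2 = 12.
Compute ||v||^2 = v·v = 13.
Deficit = 13 − 12 = 1 ≥ 0, confirming Bessel's inequality. (The deficit equals ||v − Σ <v,e_j> e_j||^2, the squared distance from v to span{e_j}.)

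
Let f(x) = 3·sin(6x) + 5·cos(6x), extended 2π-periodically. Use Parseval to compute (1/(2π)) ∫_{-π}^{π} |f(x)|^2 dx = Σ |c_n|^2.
Σ |c_n|^2 = 17

Expand |f|^2 and use orthogonality of {sin(nx), cos(mx)} on [-π, π]:
  ∫_{-π}^{π} sin(nx)^2 dx = π, ∫ cos(mx)^2 dx = π, and cross terms integrate to 0.
So ∫_{-π}^{π} f(x)^2 dx = 3^2 · π + 5^2 · π = (9 + 25)π.
Divide by 2π: (9 + 25)/2 = 17.
By Parseval, this equals Σ |c_n|^2.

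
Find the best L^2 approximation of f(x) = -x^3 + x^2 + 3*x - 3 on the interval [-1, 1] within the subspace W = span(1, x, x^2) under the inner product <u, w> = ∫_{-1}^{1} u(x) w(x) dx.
g(x) = x^2 + 12*x/5 - 3

The best approximation g ∈ W is the orthogonal projection of f onto W. Writing g = a_0 + a_1 x + a_2 x^2, the coefficients solve the normal equations G · a = b where
  G_{ij} = <φ_i, φ_j> and b_i = <f, φ_i>, with φ_0 = 1, φ_1 = x, φ_2 = x^2.
G =
  [2, 0, 2/3]
  [0, 2/3, 0]
  [2/3, 0, 2/5],
b = (-16/3, 8/5, -8/5).
Solving gives a_0 = -3, a_1 = 12/5, a_2 = 1, so
  g(x) = x^2 + 12*x/5 - 3.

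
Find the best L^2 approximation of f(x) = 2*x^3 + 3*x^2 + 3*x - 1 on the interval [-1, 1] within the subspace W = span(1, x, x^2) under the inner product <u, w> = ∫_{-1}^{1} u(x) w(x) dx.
g(x) = 3*x^2 + 21*x/5 - 1

The best approximation g ∈ W is the orthogonal projection of f onto W. Writing g = a_0 + a_1 x + a_2 x^2, the coefficients solve the normal equations G · a = b where
  G_{ij} = <φ_i, φ_j> and b_i = <f, φ_i>, with φ_0 = 1, φ_1 = x, φ_2 = x^2.
G =
  [2, 0, 2/3]
  [0, 2/3, 0]
  [2/3, 0, 2/5],
b = (0, 14/5, 8/15).
Solving gives a_0 = -1, a_1 = 21/5, a_2 = 3, so
  g(x) = 3*x^2 + 21*x/5 - 1.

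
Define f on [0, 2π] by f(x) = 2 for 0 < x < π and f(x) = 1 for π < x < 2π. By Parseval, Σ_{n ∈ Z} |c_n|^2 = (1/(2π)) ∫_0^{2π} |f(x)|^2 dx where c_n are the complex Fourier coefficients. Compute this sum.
Σ |c_n|^2 = 5/2

Parseval equates the L^2 energy of f (normalised by 1/(2π)) with the ℓ^2 sum of its Fourier coefficients: (1/(2π)) ∫_0^{2π} |f|^2 = Σ |c_n|^2.
Compute the left side: (1/(2π)) [∫_0^π 2^2 dx + ∫_π^{2π} 1^2 dx] = (1/(2π)) · (4π + 1π) = (4 + 1)/2 = 5/2.
So Σ_{n ∈ Z} |c_n|^2 = 5/2.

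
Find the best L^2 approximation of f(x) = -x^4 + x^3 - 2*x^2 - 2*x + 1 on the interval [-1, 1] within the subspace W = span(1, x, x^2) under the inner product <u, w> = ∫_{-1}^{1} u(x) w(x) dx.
g(x) = -20*x^2/7 - 7*x/5 + 38/35

The best approximation g ∈ W is the orthogonal projection of f onto W. Writing g = a_0 + a_1 x + a_2 x^2, the coefficients solve the normal equations G · a = b where
  G_{ij} = <φ_i, φ_j> and b_i = <f, φ_i>, with φ_0 = 1, φ_1 = x, φ_2 = x^2.
G =
  [2, 0, 2/3]
  [0, 2/3, 0]
  [2/3, 0, 2/5],
b = (4/15, -14/15, -44/105).
Solving gives a_0 = 38/35, a_1 = -7/5, a_2 = -20/7, so
  g(x) = -20*x^2/7 - 7*x/5 + 38/35.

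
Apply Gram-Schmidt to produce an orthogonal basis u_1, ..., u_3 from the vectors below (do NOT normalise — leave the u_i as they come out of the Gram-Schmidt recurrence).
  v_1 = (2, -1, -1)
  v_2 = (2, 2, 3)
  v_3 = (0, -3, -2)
Orthogonal basis:
  u_1 = (2, -1, -1)
  u_2 = (7/3, 11/6, 17/6)
  u_3 = (-12/101, -96/101, 72/101)

Apply the Gram-Schmidt recurrence
  u_1 = v_1
  u_i = v_i − Σ_{j<i} ((v_i · u_j) / (u_j · u_j)) · u_j.

Step by step this gives:
  u_1 = (2, -1, -1)
  u_2 = (7/3, 11/6, 17/6)
  u_3 = (-12/101, -96/101, 72/101)

Orthogonality check:
  u_2 · u_1 = 0 (should be 0)
  u_3 · u_1 = 0 (should be 0)
  u_3 · u_2 = 0 (should be 0)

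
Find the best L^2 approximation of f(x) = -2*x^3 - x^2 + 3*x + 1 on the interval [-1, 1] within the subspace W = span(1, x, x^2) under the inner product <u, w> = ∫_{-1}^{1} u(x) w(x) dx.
g(x) = -x^2 + 9*x/5 + 1

The best approximation g ∈ W is the orthogonal projection of f onto W. Writing g = a_0 + a_1 x + a_2 x^2, the coefficients solve the normal equations G · a = b where
  G_{ij} = <φ_i, φ_j> and b_i = <f, φ_i>, with φ_0 = 1, φ_1 = x, φ_2 = x^2.
G =
  [2, 0, 2/3]
  [0, 2/3, 0]
  [2/3, 0, 2/5],
b = (4/3, 6/5, 4/15).
Solving gives a_0 = 1, a_1 = 9/5, a_2 = -1, so
  g(x) = -x^2 + 9*x/5 + 1.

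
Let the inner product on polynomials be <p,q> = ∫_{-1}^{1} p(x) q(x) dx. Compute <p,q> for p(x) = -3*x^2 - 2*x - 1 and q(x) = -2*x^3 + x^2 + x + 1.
<p,q> = -28/5

Expand the product: p(x)·q(x) = 6*x^5 + x^4 - 3*x^3 - 6*x^2 - 3*x - 1.
∫_{-1}^{1} of each monomial x^k gives [2/(k+1) if k even, 0 if k odd]. Integrating term-by-term (or equivalently evaluating the antiderivative F(x) = x^6 + x^5/5 - 3*x^4/4 - 2*x^3 - 3*x^2/2 - x at the endpoints):
  F(1) − F(−1) = -81/20 − (31/20) = -28/5.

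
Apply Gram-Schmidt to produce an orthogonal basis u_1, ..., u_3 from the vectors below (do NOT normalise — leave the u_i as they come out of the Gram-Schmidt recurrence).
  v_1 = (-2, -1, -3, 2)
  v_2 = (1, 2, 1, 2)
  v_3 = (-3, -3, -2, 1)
Orthogonal basis:
  u_1 = (-2, -1, -3, 2)
  u_2 = (2/3, 11/6, 1/2, 7/3)
  u_3 = (-116/171, -148/171, 22/19, 107/171)

Apply the Gram-Schmidt recurrence
  u_1 = v_1
  u_i = v_i − Σ_{j<i} ((v_i · u_j) / (u_j · u_j)) · u_j.

Step by step this gives:
  u_1 = (-2, -1, -3, 2)
  u_2 = (2/3, 11/6, 1/2, 7/3)
  u_3 = (-116/171, -148/171, 22/19, 107/171)

Orthogonality check:
  u_2 · u_1 = 0 (should be 0)
  u_3 · u_1 = 0 (should be 0)
  u_3 · u_2 = 0 (should be 0)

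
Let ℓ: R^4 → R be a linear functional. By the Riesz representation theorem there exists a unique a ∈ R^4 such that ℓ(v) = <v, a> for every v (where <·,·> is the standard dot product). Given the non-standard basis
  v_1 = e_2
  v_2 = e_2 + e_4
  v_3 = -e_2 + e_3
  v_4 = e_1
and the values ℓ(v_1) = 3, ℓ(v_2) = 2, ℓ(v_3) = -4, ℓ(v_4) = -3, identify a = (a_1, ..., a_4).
a = (-3, 3, -1, -1)

Write a = (a_1, ..., a_4) in the standard basis. For each basis vector v_i, ℓ(v_i) = <v_i, a> is a linear equation in the a_j's. Collect the n equations into a matrix system V a = ℓ, where row i of V is v_i (expressed in the standard basis). Since V is invertible (lower-triangular with 1s on the diagonal, up to permutation), solve by back-substitution:
  V =
[[0, 1, 0, 0],
 [0, 1, 0, 1],
 [0, -1, 1, 0],
 [1, 0, 0, 0]]
  V a = (3, 2, -4, -3)
Solving gives a = (-3, 3, -1, -1).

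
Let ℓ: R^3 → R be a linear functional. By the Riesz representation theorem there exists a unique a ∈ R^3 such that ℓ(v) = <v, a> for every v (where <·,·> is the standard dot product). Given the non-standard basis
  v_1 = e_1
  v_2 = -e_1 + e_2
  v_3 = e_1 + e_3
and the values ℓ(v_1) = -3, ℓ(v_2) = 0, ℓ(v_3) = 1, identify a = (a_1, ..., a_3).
a = (-3, -3, 4)

Write a = (a_1, ..., a_3) in the standard basis. For each basis vector v_i, ℓ(v_i) = <v_i, a> is a linear equation in the a_j's. Collect the n equations into a matrix system V a = ℓ, where row i of V is v_i (expressed in the standard basis). Since V is invertible (lower-triangular with 1s on the diagonal, up to permutation), solve by back-substitution:
  V =
[[1, 0, 0],
 [-1, 1, 0],
 [1, 0, 1]]
  V a = (-3, 0, 1)
Solving gives a = (-3, -3, 4).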